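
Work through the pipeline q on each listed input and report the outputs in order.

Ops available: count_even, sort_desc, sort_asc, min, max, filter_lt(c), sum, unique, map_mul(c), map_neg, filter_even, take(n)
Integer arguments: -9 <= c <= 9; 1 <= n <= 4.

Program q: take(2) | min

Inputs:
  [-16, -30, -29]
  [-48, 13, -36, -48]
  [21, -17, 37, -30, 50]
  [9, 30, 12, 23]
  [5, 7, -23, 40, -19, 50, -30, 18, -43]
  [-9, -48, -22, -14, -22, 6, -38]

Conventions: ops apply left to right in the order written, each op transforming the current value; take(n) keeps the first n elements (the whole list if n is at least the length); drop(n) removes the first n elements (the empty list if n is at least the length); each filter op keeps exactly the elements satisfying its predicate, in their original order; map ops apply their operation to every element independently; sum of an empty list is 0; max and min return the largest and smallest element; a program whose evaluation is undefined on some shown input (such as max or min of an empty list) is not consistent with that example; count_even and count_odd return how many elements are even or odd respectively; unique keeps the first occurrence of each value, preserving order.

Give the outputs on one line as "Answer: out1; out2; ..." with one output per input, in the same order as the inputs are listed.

-30; -48; -17; 9; 5; -48

Execution, op by op:
  [-16, -30, -29] -> [-16, -30] -> -30
  [-48, 13, -36, -48] -> [-48, 13] -> -48
  [21, -17, 37, -30, 50] -> [21, -17] -> -17
  [9, 30, 12, 23] -> [9, 30] -> 9
  [5, 7, -23, 40, -19, 50, -30, 18, -43] -> [5, 7] -> 5
  [-9, -48, -22, -14, -22, 6, -38] -> [-9, -48] -> -48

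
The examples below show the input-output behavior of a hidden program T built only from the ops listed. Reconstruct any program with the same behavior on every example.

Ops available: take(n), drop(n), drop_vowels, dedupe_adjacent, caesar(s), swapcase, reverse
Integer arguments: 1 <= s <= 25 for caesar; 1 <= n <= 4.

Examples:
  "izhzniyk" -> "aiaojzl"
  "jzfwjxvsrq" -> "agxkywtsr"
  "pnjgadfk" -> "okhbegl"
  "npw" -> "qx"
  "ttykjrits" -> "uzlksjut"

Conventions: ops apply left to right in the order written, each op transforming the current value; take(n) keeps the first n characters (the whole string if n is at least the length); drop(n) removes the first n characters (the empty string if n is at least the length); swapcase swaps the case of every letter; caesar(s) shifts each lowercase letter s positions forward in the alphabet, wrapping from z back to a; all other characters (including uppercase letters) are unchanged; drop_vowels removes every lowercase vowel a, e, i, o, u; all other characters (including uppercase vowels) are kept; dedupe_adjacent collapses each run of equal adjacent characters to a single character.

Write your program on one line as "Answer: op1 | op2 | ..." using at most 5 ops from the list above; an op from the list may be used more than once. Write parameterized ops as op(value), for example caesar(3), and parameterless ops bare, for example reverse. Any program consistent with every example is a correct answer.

reverse | caesar(1) | reverse | drop(1)

Check, running the answer program on each example:
  "izhzniyk" -> "kyinzhzi" -> "lzjoaiaj" -> "jaiaojzl" -> "aiaojzl"
  "jzfwjxvsrq" -> "qrsvxjwfzj" -> "rstwykxgak" -> "kagxkywtsr" -> "agxkywtsr"
  "pnjgadfk" -> "kfdagjnp" -> "lgebhkoq" -> "qokhbegl" -> "okhbegl"
  "npw" -> "wpn" -> "xqo" -> "oqx" -> "qx"
  "ttykjrits" -> "stirjkytt" -> "tujsklzuu" -> "uuzlksjut" -> "uzlksjut"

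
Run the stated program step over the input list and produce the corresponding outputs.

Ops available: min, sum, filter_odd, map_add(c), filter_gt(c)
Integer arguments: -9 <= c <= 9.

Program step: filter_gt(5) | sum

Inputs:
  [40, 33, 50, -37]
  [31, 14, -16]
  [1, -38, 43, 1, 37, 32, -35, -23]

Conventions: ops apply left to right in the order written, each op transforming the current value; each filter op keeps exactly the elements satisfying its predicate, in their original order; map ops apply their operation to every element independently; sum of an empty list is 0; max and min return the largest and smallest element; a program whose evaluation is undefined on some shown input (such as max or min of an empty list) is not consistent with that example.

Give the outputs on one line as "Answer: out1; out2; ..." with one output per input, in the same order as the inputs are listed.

Execution, op by op:
  [40, 33, 50, -37] -> [40, 33, 50] -> 123
  [31, 14, -16] -> [31, 14] -> 45
  [1, -38, 43, 1, 37, 32, -35, -23] -> [43, 37, 32] -> 112

123; 45; 112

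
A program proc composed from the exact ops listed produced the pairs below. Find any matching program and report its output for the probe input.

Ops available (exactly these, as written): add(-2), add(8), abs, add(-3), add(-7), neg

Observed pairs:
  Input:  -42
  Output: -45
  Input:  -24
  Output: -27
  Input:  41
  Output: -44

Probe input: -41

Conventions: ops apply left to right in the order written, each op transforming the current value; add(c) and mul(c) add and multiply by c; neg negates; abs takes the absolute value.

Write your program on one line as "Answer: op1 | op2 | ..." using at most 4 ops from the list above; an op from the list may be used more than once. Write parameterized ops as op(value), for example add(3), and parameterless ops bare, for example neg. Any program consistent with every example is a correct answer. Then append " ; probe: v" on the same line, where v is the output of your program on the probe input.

abs | neg | add(-3) ; probe: -44

Check, running the answer program on each example:
  -42 -> 42 -> -42 -> -45
  -24 -> 24 -> -24 -> -27
  41 -> 41 -> -41 -> -44
  probe: -41 -> 41 -> -41 -> -44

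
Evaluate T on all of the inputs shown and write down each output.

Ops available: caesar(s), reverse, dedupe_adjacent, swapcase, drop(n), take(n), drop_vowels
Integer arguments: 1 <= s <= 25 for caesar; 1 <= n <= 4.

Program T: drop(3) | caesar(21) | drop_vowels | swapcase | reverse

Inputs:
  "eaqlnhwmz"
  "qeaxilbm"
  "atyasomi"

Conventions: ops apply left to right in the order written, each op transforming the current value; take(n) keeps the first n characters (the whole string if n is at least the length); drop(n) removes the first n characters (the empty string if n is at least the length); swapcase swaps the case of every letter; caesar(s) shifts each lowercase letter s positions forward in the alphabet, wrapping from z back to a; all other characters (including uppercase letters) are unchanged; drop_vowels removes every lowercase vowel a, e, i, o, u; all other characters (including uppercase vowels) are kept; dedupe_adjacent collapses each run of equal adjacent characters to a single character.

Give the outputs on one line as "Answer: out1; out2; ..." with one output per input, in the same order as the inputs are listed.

Execution, op by op:
  "eaqlnhwmz" -> "lnhwmz" -> "gicrhu" -> "gcrh" -> "GCRH" -> "HRCG"
  "qeaxilbm" -> "xilbm" -> "sdgwh" -> "sdgwh" -> "SDGWH" -> "HWGDS"
  "atyasomi" -> "asomi" -> "vnjhd" -> "vnjhd" -> "VNJHD" -> "DHJNV"

"HRCG"; "HWGDS"; "DHJNV"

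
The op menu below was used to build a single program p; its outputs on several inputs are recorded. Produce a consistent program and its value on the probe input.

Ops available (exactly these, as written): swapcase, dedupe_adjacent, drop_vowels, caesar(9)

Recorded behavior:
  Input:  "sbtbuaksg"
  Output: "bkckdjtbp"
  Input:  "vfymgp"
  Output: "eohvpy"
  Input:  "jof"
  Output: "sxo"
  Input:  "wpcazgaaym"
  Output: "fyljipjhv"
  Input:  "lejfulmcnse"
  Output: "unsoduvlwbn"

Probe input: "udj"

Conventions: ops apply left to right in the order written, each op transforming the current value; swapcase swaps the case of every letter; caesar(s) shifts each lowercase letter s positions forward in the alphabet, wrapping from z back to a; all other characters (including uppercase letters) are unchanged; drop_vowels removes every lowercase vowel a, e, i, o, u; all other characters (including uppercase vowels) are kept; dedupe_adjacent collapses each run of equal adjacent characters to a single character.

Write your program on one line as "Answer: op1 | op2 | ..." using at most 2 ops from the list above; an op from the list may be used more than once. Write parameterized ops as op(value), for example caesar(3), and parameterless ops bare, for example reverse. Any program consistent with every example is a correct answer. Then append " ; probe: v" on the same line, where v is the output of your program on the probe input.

caesar(9) | dedupe_adjacent ; probe: "dms"

Check, running the answer program on each example:
  "sbtbuaksg" -> "bkckdjtbp" -> "bkckdjtbp"
  "vfymgp" -> "eohvpy" -> "eohvpy"
  "jof" -> "sxo" -> "sxo"
  "wpcazgaaym" -> "fyljipjjhv" -> "fyljipjhv"
  "lejfulmcnse" -> "unsoduvlwbn" -> "unsoduvlwbn"
  probe: "udj" -> "dms" -> "dms"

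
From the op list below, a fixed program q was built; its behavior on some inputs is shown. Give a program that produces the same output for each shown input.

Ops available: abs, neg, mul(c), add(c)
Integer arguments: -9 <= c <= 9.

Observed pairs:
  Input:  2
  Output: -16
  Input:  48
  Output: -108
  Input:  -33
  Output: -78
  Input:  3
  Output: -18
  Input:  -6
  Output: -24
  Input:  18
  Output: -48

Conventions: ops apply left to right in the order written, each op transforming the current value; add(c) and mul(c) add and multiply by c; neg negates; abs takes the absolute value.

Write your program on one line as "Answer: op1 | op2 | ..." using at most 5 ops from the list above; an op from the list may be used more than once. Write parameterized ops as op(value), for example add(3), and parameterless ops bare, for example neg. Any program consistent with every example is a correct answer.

abs | add(2) | add(4) | mul(2) | neg

Check, running the answer program on each example:
  2 -> 2 -> 4 -> 8 -> 16 -> -16
  48 -> 48 -> 50 -> 54 -> 108 -> -108
  -33 -> 33 -> 35 -> 39 -> 78 -> -78
  3 -> 3 -> 5 -> 9 -> 18 -> -18
  -6 -> 6 -> 8 -> 12 -> 24 -> -24
  18 -> 18 -> 20 -> 24 -> 48 -> -48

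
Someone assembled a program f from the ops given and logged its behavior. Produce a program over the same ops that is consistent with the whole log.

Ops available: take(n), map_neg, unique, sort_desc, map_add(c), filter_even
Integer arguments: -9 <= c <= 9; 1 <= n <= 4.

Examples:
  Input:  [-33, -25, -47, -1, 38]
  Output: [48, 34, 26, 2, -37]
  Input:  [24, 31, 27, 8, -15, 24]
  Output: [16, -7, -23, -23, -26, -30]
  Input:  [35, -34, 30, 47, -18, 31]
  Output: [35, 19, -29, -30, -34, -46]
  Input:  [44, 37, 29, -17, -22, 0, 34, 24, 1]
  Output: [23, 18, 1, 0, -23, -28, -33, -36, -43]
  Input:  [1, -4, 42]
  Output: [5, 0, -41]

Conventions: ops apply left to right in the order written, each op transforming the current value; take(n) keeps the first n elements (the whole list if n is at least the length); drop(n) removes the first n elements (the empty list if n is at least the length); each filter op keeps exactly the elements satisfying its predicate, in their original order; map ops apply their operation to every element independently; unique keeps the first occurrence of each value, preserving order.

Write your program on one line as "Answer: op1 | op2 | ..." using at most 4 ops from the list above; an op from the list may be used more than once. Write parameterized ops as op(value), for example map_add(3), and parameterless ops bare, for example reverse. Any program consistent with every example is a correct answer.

sort_desc | map_neg | map_add(1) | sort_desc

Check, running the answer program on each example:
  [-33, -25, -47, -1, 38] -> [38, -1, -25, -33, -47] -> [-38, 1, 25, 33, 47] -> [-37, 2, 26, 34, 48] -> [48, 34, 26, 2, -37]
  [24, 31, 27, 8, -15, 24] -> [31, 27, 24, 24, 8, -15] -> [-31, -27, -24, -24, -8, 15] -> [-30, -26, -23, -23, -7, 16] -> [16, -7, -23, -23, -26, -30]
  [35, -34, 30, 47, -18, 31] -> [47, 35, 31, 30, -18, -34] -> [-47, -35, -31, -30, 18, 34] -> [-46, -34, -30, -29, 19, 35] -> [35, 19, -29, -30, -34, -46]
  [44, 37, 29, -17, -22, 0, 34, 24, 1] -> [44, 37, 34, 29, 24, 1, 0, -17, -22] -> [-44, -37, -34, -29, -24, -1, 0, 17, 22] -> [-43, -36, -33, -28, -23, 0, 1, 18, 23] -> [23, 18, 1, 0, -23, -28, -33, -36, -43]
  [1, -4, 42] -> [42, 1, -4] -> [-42, -1, 4] -> [-41, 0, 5] -> [5, 0, -41]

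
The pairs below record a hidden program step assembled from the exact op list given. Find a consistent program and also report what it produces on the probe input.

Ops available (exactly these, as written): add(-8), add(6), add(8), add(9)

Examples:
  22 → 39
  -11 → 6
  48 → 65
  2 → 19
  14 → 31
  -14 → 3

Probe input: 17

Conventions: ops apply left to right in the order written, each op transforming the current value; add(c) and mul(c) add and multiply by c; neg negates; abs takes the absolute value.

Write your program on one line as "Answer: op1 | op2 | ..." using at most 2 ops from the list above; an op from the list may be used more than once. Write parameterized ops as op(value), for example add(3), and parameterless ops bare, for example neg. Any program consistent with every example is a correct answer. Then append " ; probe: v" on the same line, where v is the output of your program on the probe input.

add(9) | add(8) ; probe: 34

Check, running the answer program on each example:
  22 -> 31 -> 39
  -11 -> -2 -> 6
  48 -> 57 -> 65
  2 -> 11 -> 19
  14 -> 23 -> 31
  -14 -> -5 -> 3
  probe: 17 -> 26 -> 34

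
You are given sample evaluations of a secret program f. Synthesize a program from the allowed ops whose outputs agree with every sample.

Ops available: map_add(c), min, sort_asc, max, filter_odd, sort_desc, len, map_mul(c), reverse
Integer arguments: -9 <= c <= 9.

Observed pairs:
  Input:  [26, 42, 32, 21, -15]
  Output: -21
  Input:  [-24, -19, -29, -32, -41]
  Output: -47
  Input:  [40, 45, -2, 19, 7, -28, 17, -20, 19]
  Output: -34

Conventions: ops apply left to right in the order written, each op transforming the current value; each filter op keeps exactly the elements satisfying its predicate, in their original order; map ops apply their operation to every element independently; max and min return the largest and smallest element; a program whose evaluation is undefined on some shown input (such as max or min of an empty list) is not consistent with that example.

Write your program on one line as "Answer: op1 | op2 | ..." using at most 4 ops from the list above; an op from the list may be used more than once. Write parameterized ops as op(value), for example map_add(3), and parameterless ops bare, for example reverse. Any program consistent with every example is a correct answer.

sort_desc | map_add(-6) | min

Check, running the answer program on each example:
  [26, 42, 32, 21, -15] -> [42, 32, 26, 21, -15] -> [36, 26, 20, 15, -21] -> -21
  [-24, -19, -29, -32, -41] -> [-19, -24, -29, -32, -41] -> [-25, -30, -35, -38, -47] -> -47
  [40, 45, -2, 19, 7, -28, 17, -20, 19] -> [45, 40, 19, 19, 17, 7, -2, -20, -28] -> [39, 34, 13, 13, 11, 1, -8, -26, -34] -> -34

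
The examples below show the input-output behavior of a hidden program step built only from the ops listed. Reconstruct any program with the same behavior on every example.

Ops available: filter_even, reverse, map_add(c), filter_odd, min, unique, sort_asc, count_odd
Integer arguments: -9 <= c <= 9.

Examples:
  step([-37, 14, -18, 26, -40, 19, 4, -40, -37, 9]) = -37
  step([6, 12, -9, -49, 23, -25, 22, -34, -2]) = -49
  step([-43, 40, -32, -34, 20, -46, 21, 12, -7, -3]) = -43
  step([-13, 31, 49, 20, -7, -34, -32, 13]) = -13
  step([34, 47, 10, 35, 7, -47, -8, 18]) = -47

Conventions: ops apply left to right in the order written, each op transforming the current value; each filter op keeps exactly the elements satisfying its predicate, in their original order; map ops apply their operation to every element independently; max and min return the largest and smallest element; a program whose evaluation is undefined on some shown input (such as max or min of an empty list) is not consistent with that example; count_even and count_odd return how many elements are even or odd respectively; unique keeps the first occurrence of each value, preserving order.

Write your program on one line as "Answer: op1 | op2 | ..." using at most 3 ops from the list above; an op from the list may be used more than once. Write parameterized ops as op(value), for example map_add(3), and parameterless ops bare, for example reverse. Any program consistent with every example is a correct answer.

filter_odd | min

Check, running the answer program on each example:
  [-37, 14, -18, 26, -40, 19, 4, -40, -37, 9] -> [-37, 19, -37, 9] -> -37
  [6, 12, -9, -49, 23, -25, 22, -34, -2] -> [-9, -49, 23, -25] -> -49
  [-43, 40, -32, -34, 20, -46, 21, 12, -7, -3] -> [-43, 21, -7, -3] -> -43
  [-13, 31, 49, 20, -7, -34, -32, 13] -> [-13, 31, 49, -7, 13] -> -13
  [34, 47, 10, 35, 7, -47, -8, 18] -> [47, 35, 7, -47] -> -47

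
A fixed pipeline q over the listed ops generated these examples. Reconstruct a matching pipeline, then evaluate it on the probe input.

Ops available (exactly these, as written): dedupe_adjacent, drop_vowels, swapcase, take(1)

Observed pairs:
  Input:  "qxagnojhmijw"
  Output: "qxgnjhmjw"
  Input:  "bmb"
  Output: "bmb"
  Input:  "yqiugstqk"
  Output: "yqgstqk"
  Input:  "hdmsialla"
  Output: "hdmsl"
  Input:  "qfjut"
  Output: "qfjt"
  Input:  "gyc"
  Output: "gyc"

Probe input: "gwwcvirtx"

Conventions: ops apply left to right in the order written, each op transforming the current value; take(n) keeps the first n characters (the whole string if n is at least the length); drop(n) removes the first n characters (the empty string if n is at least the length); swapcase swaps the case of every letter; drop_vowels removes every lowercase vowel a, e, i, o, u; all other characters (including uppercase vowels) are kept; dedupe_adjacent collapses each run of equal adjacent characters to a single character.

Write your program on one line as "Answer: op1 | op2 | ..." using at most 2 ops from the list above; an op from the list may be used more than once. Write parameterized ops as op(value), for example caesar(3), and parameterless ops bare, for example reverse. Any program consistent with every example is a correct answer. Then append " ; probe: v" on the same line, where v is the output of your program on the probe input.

drop_vowels | dedupe_adjacent ; probe: "gwcvrtx"

Check, running the answer program on each example:
  "qxagnojhmijw" -> "qxgnjhmjw" -> "qxgnjhmjw"
  "bmb" -> "bmb" -> "bmb"
  "yqiugstqk" -> "yqgstqk" -> "yqgstqk"
  "hdmsialla" -> "hdmsll" -> "hdmsl"
  "qfjut" -> "qfjt" -> "qfjt"
  "gyc" -> "gyc" -> "gyc"
  probe: "gwwcvirtx" -> "gwwcvrtx" -> "gwcvrtx"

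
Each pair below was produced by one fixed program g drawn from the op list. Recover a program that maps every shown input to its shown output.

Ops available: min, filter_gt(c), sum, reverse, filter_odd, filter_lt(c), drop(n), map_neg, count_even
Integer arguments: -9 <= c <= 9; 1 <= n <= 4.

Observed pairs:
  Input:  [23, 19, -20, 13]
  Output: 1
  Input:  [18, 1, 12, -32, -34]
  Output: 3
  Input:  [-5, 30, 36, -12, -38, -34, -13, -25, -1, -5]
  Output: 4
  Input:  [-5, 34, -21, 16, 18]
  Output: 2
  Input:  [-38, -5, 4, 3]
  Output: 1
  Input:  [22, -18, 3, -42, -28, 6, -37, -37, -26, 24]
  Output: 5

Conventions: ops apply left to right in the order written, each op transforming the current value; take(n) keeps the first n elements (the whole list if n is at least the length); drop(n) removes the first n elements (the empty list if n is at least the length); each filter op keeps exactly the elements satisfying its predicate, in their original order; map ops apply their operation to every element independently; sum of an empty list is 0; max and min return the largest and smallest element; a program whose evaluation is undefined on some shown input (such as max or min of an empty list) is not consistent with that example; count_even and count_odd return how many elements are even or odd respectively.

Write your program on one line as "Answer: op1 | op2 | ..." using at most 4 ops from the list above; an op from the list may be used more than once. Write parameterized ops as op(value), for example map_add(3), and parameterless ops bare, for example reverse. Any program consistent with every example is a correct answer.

drop(2) | reverse | count_even

Check, running the answer program on each example:
  [23, 19, -20, 13] -> [-20, 13] -> [13, -20] -> 1
  [18, 1, 12, -32, -34] -> [12, -32, -34] -> [-34, -32, 12] -> 3
  [-5, 30, 36, -12, -38, -34, -13, -25, -1, -5] -> [36, -12, -38, -34, -13, -25, -1, -5] -> [-5, -1, -25, -13, -34, -38, -12, 36] -> 4
  [-5, 34, -21, 16, 18] -> [-21, 16, 18] -> [18, 16, -21] -> 2
  [-38, -5, 4, 3] -> [4, 3] -> [3, 4] -> 1
  [22, -18, 3, -42, -28, 6, -37, -37, -26, 24] -> [3, -42, -28, 6, -37, -37, -26, 24] -> [24, -26, -37, -37, 6, -28, -42, 3] -> 5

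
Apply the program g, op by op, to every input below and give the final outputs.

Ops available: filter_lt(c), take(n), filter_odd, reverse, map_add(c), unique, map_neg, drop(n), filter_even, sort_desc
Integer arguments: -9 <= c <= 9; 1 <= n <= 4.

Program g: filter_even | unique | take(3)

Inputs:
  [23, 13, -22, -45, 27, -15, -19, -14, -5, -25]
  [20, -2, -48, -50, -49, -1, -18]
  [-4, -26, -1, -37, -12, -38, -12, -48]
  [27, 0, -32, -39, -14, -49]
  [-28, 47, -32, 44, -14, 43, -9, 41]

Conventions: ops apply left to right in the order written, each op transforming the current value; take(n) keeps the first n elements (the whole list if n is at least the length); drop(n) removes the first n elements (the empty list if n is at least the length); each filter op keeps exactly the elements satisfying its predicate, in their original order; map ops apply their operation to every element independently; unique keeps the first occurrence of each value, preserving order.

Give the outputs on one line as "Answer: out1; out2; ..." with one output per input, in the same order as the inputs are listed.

[-22, -14]; [20, -2, -48]; [-4, -26, -12]; [0, -32, -14]; [-28, -32, 44]

Execution, op by op:
  [23, 13, -22, -45, 27, -15, -19, -14, -5, -25] -> [-22, -14] -> [-22, -14] -> [-22, -14]
  [20, -2, -48, -50, -49, -1, -18] -> [20, -2, -48, -50, -18] -> [20, -2, -48, -50, -18] -> [20, -2, -48]
  [-4, -26, -1, -37, -12, -38, -12, -48] -> [-4, -26, -12, -38, -12, -48] -> [-4, -26, -12, -38, -48] -> [-4, -26, -12]
  [27, 0, -32, -39, -14, -49] -> [0, -32, -14] -> [0, -32, -14] -> [0, -32, -14]
  [-28, 47, -32, 44, -14, 43, -9, 41] -> [-28, -32, 44, -14] -> [-28, -32, 44, -14] -> [-28, -32, 44]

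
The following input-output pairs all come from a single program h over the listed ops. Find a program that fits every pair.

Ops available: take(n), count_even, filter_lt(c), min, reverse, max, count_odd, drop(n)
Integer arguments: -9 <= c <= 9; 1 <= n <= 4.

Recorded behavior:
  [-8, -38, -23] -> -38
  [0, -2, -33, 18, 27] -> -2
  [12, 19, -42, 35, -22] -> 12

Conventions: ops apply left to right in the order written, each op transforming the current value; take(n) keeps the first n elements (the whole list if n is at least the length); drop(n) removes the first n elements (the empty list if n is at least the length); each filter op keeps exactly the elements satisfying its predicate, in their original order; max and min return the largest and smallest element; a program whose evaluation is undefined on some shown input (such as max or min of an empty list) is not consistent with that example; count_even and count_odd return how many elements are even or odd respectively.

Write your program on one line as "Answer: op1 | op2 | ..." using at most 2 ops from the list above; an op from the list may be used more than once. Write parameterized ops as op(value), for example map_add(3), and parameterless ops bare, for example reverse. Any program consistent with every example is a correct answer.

take(2) | min

Check, running the answer program on each example:
  [-8, -38, -23] -> [-8, -38] -> -38
  [0, -2, -33, 18, 27] -> [0, -2] -> -2
  [12, 19, -42, 35, -22] -> [12, 19] -> 12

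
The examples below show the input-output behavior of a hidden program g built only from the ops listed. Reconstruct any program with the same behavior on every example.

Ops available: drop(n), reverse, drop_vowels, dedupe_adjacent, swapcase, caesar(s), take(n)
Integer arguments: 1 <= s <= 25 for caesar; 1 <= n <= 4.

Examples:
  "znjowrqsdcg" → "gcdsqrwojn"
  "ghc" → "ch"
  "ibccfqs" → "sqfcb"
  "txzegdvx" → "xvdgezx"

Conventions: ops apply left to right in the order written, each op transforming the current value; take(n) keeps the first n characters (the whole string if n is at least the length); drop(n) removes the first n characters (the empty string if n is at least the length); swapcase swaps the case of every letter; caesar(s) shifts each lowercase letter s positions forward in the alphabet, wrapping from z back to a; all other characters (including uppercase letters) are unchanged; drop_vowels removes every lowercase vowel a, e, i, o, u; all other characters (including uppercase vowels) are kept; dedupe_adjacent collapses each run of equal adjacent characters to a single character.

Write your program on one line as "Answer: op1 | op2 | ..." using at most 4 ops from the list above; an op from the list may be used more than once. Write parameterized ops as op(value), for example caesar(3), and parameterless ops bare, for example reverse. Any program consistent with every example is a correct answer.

drop(1) | reverse | dedupe_adjacent

Check, running the answer program on each example:
  "znjowrqsdcg" -> "njowrqsdcg" -> "gcdsqrwojn" -> "gcdsqrwojn"
  "ghc" -> "hc" -> "ch" -> "ch"
  "ibccfqs" -> "bccfqs" -> "sqfccb" -> "sqfcb"
  "txzegdvx" -> "xzegdvx" -> "xvdgezx" -> "xvdgezx"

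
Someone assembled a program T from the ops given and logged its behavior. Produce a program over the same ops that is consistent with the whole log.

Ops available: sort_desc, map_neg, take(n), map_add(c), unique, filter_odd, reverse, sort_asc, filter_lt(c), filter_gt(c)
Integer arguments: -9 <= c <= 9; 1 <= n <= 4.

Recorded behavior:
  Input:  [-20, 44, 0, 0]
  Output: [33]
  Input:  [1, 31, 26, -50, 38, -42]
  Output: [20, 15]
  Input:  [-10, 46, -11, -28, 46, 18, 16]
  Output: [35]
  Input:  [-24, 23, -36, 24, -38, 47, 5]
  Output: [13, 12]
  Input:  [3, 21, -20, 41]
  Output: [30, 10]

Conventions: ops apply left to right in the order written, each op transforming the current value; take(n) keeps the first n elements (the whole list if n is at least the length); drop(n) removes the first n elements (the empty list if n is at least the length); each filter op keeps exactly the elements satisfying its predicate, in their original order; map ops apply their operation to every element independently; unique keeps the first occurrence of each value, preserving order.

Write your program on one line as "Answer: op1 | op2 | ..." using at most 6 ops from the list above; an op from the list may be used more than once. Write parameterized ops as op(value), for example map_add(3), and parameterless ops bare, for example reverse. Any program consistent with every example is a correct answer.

take(4) | reverse | map_add(-7) | sort_desc | filter_gt(0) | map_add(-4)

Check, running the answer program on each example:
  [-20, 44, 0, 0] -> [-20, 44, 0, 0] -> [0, 0, 44, -20] -> [-7, -7, 37, -27] -> [37, -7, -7, -27] -> [37] -> [33]
  [1, 31, 26, -50, 38, -42] -> [1, 31, 26, -50] -> [-50, 26, 31, 1] -> [-57, 19, 24, -6] -> [24, 19, -6, -57] -> [24, 19] -> [20, 15]
  [-10, 46, -11, -28, 46, 18, 16] -> [-10, 46, -11, -28] -> [-28, -11, 46, -10] -> [-35, -18, 39, -17] -> [39, -17, -18, -35] -> [39] -> [35]
  [-24, 23, -36, 24, -38, 47, 5] -> [-24, 23, -36, 24] -> [24, -36, 23, -24] -> [17, -43, 16, -31] -> [17, 16, -31, -43] -> [17, 16] -> [13, 12]
  [3, 21, -20, 41] -> [3, 21, -20, 41] -> [41, -20, 21, 3] -> [34, -27, 14, -4] -> [34, 14, -4, -27] -> [34, 14] -> [30, 10]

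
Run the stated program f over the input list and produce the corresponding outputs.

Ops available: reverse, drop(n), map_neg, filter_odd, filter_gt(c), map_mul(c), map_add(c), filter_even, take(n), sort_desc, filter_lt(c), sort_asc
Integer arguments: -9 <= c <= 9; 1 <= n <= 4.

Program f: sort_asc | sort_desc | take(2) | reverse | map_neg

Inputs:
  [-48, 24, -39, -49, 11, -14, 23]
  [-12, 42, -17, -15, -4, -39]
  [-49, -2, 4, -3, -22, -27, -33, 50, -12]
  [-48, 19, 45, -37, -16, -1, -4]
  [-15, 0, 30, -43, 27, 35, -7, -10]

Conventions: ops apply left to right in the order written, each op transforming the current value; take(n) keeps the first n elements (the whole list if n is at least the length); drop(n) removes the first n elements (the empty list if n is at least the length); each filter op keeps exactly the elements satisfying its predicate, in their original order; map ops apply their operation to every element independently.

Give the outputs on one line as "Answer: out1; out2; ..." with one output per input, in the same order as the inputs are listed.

[-23, -24]; [4, -42]; [-4, -50]; [-19, -45]; [-30, -35]

Execution, op by op:
  [-48, 24, -39, -49, 11, -14, 23] -> [-49, -48, -39, -14, 11, 23, 24] -> [24, 23, 11, -14, -39, -48, -49] -> [24, 23] -> [23, 24] -> [-23, -24]
  [-12, 42, -17, -15, -4, -39] -> [-39, -17, -15, -12, -4, 42] -> [42, -4, -12, -15, -17, -39] -> [42, -4] -> [-4, 42] -> [4, -42]
  [-49, -2, 4, -3, -22, -27, -33, 50, -12] -> [-49, -33, -27, -22, -12, -3, -2, 4, 50] -> [50, 4, -2, -3, -12, -22, -27, -33, -49] -> [50, 4] -> [4, 50] -> [-4, -50]
  [-48, 19, 45, -37, -16, -1, -4] -> [-48, -37, -16, -4, -1, 19, 45] -> [45, 19, -1, -4, -16, -37, -48] -> [45, 19] -> [19, 45] -> [-19, -45]
  [-15, 0, 30, -43, 27, 35, -7, -10] -> [-43, -15, -10, -7, 0, 27, 30, 35] -> [35, 30, 27, 0, -7, -10, -15, -43] -> [35, 30] -> [30, 35] -> [-30, -35]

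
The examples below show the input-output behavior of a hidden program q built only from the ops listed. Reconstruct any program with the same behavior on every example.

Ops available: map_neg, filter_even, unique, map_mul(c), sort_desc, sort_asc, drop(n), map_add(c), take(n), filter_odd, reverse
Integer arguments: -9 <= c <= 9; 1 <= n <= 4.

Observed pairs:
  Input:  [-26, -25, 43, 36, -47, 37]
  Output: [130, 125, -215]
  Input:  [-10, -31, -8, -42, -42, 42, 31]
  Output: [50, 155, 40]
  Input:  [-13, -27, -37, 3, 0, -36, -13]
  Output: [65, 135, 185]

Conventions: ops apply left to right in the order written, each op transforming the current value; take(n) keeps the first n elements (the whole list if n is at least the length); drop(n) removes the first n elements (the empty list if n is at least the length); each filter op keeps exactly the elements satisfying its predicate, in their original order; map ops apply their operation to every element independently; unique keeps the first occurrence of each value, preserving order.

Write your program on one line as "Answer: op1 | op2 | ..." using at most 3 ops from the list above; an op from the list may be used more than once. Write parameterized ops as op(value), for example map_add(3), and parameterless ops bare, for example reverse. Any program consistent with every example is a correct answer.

map_neg | map_mul(5) | take(3)

Check, running the answer program on each example:
  [-26, -25, 43, 36, -47, 37] -> [26, 25, -43, -36, 47, -37] -> [130, 125, -215, -180, 235, -185] -> [130, 125, -215]
  [-10, -31, -8, -42, -42, 42, 31] -> [10, 31, 8, 42, 42, -42, -31] -> [50, 155, 40, 210, 210, -210, -155] -> [50, 155, 40]
  [-13, -27, -37, 3, 0, -36, -13] -> [13, 27, 37, -3, 0, 36, 13] -> [65, 135, 185, -15, 0, 180, 65] -> [65, 135, 185]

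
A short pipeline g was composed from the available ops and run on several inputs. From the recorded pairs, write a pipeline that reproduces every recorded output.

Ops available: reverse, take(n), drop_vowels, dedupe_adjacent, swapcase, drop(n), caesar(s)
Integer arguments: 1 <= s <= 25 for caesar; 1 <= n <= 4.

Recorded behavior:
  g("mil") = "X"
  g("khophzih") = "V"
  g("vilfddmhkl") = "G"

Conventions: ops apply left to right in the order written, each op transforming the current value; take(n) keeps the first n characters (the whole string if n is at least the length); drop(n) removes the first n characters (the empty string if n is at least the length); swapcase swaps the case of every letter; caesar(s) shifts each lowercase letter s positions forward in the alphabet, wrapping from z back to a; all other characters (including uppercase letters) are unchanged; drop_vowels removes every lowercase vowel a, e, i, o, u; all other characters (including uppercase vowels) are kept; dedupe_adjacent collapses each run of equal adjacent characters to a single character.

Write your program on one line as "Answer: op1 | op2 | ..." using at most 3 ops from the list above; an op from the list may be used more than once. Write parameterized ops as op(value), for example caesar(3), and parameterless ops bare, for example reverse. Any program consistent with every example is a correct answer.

take(1) | caesar(11) | swapcase

Check, running the answer program on each example:
  "mil" -> "m" -> "x" -> "X"
  "khophzih" -> "k" -> "v" -> "V"
  "vilfddmhkl" -> "v" -> "g" -> "G"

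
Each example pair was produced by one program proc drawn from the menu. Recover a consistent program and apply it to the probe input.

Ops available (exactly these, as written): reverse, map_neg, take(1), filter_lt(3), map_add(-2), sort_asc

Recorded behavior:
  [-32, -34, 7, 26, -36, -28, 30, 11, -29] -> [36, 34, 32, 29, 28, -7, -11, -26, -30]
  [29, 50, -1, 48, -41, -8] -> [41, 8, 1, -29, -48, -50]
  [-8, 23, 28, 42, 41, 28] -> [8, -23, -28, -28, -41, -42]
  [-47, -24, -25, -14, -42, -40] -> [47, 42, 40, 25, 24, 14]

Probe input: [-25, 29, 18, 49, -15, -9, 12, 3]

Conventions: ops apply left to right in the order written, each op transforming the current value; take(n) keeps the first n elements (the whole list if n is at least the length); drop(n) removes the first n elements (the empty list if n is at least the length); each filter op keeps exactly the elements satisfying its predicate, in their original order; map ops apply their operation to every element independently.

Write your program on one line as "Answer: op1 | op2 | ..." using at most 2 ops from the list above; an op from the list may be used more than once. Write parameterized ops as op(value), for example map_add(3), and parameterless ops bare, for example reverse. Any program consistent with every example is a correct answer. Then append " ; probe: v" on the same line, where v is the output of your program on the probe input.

sort_asc | map_neg ; probe: [25, 15, 9, -3, -12, -18, -29, -49]

Check, running the answer program on each example:
  [-32, -34, 7, 26, -36, -28, 30, 11, -29] -> [-36, -34, -32, -29, -28, 7, 11, 26, 30] -> [36, 34, 32, 29, 28, -7, -11, -26, -30]
  [29, 50, -1, 48, -41, -8] -> [-41, -8, -1, 29, 48, 50] -> [41, 8, 1, -29, -48, -50]
  [-8, 23, 28, 42, 41, 28] -> [-8, 23, 28, 28, 41, 42] -> [8, -23, -28, -28, -41, -42]
  [-47, -24, -25, -14, -42, -40] -> [-47, -42, -40, -25, -24, -14] -> [47, 42, 40, 25, 24, 14]
  probe: [-25, 29, 18, 49, -15, -9, 12, 3] -> [-25, -15, -9, 3, 12, 18, 29, 49] -> [25, 15, 9, -3, -12, -18, -29, -49]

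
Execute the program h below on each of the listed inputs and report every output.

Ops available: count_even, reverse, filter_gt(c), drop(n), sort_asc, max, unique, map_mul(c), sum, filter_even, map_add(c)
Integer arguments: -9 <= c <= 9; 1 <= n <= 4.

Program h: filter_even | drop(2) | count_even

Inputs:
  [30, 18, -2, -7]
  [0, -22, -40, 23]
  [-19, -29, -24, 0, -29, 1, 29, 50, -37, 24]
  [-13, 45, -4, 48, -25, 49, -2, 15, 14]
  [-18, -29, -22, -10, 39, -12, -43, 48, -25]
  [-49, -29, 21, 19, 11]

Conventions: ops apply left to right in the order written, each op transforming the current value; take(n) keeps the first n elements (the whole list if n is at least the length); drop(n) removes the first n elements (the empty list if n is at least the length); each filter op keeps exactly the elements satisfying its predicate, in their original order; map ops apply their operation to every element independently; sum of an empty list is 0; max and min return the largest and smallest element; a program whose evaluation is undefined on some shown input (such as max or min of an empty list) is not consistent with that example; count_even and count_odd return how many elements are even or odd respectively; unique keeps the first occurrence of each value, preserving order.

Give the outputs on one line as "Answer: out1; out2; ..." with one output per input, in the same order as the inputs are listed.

1; 1; 2; 2; 3; 0

Execution, op by op:
  [30, 18, -2, -7] -> [30, 18, -2] -> [-2] -> 1
  [0, -22, -40, 23] -> [0, -22, -40] -> [-40] -> 1
  [-19, -29, -24, 0, -29, 1, 29, 50, -37, 24] -> [-24, 0, 50, 24] -> [50, 24] -> 2
  [-13, 45, -4, 48, -25, 49, -2, 15, 14] -> [-4, 48, -2, 14] -> [-2, 14] -> 2
  [-18, -29, -22, -10, 39, -12, -43, 48, -25] -> [-18, -22, -10, -12, 48] -> [-10, -12, 48] -> 3
  [-49, -29, 21, 19, 11] -> [] -> [] -> 0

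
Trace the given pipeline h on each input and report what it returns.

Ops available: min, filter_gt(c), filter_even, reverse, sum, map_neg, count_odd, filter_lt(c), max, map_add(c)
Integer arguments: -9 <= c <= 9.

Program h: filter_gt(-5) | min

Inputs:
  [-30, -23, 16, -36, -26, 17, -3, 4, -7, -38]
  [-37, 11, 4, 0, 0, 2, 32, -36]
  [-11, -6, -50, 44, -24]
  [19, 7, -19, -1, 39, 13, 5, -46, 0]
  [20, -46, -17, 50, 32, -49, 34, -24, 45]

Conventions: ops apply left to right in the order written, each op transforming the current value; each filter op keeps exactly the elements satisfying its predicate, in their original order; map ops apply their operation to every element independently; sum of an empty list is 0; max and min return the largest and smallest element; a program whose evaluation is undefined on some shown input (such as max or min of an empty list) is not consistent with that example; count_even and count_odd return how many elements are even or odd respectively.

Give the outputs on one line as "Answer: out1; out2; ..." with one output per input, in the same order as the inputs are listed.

Execution, op by op:
  [-30, -23, 16, -36, -26, 17, -3, 4, -7, -38] -> [16, 17, -3, 4] -> -3
  [-37, 11, 4, 0, 0, 2, 32, -36] -> [11, 4, 0, 0, 2, 32] -> 0
  [-11, -6, -50, 44, -24] -> [44] -> 44
  [19, 7, -19, -1, 39, 13, 5, -46, 0] -> [19, 7, -1, 39, 13, 5, 0] -> -1
  [20, -46, -17, 50, 32, -49, 34, -24, 45] -> [20, 50, 32, 34, 45] -> 20

-3; 0; 44; -1; 20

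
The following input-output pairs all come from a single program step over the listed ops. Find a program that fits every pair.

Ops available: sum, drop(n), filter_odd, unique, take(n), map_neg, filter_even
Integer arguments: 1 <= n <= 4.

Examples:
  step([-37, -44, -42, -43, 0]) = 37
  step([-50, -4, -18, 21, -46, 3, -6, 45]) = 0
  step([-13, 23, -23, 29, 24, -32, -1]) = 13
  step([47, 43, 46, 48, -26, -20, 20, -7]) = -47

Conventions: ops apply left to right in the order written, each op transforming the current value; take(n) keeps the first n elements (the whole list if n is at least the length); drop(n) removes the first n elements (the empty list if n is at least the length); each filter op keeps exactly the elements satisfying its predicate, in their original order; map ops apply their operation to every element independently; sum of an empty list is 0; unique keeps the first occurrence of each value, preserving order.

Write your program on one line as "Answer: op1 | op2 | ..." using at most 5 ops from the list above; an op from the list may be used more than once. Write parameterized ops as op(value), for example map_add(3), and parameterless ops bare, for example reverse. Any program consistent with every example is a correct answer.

take(1) | filter_odd | map_neg | sum

Check, running the answer program on each example:
  [-37, -44, -42, -43, 0] -> [-37] -> [-37] -> [37] -> 37
  [-50, -4, -18, 21, -46, 3, -6, 45] -> [-50] -> [] -> [] -> 0
  [-13, 23, -23, 29, 24, -32, -1] -> [-13] -> [-13] -> [13] -> 13
  [47, 43, 46, 48, -26, -20, 20, -7] -> [47] -> [47] -> [-47] -> -47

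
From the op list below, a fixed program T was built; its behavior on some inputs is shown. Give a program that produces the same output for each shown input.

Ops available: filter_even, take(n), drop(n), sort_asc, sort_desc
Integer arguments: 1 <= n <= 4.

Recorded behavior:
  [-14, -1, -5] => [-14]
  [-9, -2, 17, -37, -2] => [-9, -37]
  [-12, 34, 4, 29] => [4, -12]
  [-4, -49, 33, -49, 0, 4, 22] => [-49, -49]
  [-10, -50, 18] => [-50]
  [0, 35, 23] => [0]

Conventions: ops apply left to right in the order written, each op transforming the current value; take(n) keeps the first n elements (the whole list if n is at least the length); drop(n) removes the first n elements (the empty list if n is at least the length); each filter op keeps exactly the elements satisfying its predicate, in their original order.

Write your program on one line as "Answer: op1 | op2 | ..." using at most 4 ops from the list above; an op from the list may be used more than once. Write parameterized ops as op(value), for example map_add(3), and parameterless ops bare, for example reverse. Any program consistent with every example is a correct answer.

take(4) | sort_desc | drop(2)

Check, running the answer program on each example:
  [-14, -1, -5] -> [-14, -1, -5] -> [-1, -5, -14] -> [-14]
  [-9, -2, 17, -37, -2] -> [-9, -2, 17, -37] -> [17, -2, -9, -37] -> [-9, -37]
  [-12, 34, 4, 29] -> [-12, 34, 4, 29] -> [34, 29, 4, -12] -> [4, -12]
  [-4, -49, 33, -49, 0, 4, 22] -> [-4, -49, 33, -49] -> [33, -4, -49, -49] -> [-49, -49]
  [-10, -50, 18] -> [-10, -50, 18] -> [18, -10, -50] -> [-50]
  [0, 35, 23] -> [0, 35, 23] -> [35, 23, 0] -> [0]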